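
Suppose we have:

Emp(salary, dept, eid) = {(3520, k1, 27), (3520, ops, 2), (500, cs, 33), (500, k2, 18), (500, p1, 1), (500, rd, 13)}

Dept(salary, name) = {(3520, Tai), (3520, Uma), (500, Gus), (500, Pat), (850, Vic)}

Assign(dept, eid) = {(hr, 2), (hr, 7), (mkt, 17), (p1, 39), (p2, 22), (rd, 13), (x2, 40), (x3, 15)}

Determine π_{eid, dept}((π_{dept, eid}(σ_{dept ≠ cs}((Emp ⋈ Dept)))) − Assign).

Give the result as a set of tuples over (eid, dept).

Natural join on salary: {(3520, k1, 27, Tai), (3520, k1, 27, Uma), (3520, ops, 2, Tai), (3520, ops, 2, Uma), (500, cs, 33, Gus), (500, cs, 33, Pat), (500, k2, 18, Gus), (500, k2, 18, Pat), (500, p1, 1, Gus), (500, p1, 1, Pat), (500, rd, 13, Gus), (500, rd, 13, Pat)}
Selection dept ≠ cs: {(3520, k1, 27, Tai), (3520, k1, 27, Uma), (3520, ops, 2, Tai), (3520, ops, 2, Uma), (500, k2, 18, Gus), (500, k2, 18, Pat), (500, p1, 1, Gus), (500, p1, 1, Pat), (500, rd, 13, Gus), (500, rd, 13, Pat)}
π_{dept, eid} gives {(k1, 27), (k2, 18), (ops, 2), (p1, 1), (rd, 13)} (5 duplicate(s) eliminated).
Difference: {(k1, 27), (k2, 18), (ops, 2), (p1, 1), (rd, 13)} with {(hr, 2), (hr, 7), (mkt, 17), (p1, 39), (p2, 22), (rd, 13), (x2, 40), (x3, 15)} → {(k1, 27), (k2, 18), (ops, 2), (p1, 1)}
π_{eid, dept} gives {(1, p1), (18, k2), (2, ops), (27, k1)}.

{(1, p1), (18, k2), (2, ops), (27, k1)}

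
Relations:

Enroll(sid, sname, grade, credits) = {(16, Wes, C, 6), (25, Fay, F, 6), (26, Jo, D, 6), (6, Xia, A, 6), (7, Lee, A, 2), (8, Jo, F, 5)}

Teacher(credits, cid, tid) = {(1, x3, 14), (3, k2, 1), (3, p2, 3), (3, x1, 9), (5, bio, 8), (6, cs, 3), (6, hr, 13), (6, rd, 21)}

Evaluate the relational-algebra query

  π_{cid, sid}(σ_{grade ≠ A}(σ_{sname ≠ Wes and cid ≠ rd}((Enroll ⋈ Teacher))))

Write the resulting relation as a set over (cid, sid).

{(bio, 8), (cs, 25), (cs, 26), (hr, 25), (hr, 26)}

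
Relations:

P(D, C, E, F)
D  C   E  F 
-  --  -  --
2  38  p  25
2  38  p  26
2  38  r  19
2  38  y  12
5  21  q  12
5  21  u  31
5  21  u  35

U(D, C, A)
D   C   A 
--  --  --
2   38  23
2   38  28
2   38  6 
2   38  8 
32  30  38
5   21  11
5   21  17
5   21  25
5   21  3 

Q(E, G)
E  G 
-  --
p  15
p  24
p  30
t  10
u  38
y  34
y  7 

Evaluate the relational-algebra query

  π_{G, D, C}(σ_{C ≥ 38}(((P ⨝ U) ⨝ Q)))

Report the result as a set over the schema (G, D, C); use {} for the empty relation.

{(15, 2, 38), (24, 2, 38), (30, 2, 38), (34, 2, 38), (7, 2, 38)}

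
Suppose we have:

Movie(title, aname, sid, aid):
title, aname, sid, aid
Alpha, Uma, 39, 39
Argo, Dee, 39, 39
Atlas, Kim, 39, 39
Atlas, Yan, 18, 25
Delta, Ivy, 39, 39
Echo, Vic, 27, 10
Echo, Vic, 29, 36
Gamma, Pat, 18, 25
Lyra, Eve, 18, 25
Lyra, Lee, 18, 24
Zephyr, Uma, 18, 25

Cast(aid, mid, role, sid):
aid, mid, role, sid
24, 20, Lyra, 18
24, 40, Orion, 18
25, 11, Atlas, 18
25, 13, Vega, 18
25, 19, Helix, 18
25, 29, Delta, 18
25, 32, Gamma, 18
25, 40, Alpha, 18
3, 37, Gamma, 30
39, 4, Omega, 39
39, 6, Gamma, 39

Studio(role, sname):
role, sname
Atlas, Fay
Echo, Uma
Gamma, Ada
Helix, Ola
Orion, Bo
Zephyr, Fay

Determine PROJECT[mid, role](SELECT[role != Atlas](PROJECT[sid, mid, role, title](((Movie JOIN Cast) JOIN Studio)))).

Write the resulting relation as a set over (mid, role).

Movie ⋈ Cast (natural join on sid, aid): {(Alpha, Uma, 39, 39, 4, Omega), (Alpha, Uma, 39, 39, 6, Gamma), (Argo, Dee, 39, 39, 4, Omega), (Argo, Dee, 39, 39, 6, Gamma), (Atlas, Kim, 39, 39, 4, Omega), (Atlas, Kim, 39, 39, 6, Gamma), (Atlas, Yan, 18, 25, 11, Atlas), (Atlas, Yan, 18, 25, 13, Vega), (Atlas, Yan, 18, 25, 19, Helix), (Atlas, Yan, 18, 25, 29, Delta), (Atlas, Yan, 18, 25, 32, Gamma), (Atlas, Yan, 18, 25, 40, Alpha), (Delta, Ivy, 39, 39, 4, Omega), (Delta, Ivy, 39, 39, 6, Gamma), (Gamma, Pat, 18, 25, 11, Atlas), (Gamma, Pat, 18, 25, 13, Vega), (Gamma, Pat, 18, 25, 19, Helix), (Gamma, Pat, 18, 25, 29, Delta), (Gamma, Pat, 18, 25, 32, Gamma), (Gamma, Pat, 18, 25, 40, Alpha), (Lyra, Eve, 18, 25, 11, Atlas), (Lyra, Eve, 18, 25, 13, Vega), (Lyra, Eve, 18, 25, 19, Helix), (Lyra, Eve, 18, 25, 29, Delta), (Lyra, Eve, 18, 25, 32, Gamma), (Lyra, Eve, 18, 25, 40, Alpha), (Lyra, Lee, 18, 24, 20, Lyra), (Lyra, Lee, 18, 24, 40, Orion), (Zephyr, Uma, 18, 25, 11, Atlas), (Zephyr, Uma, 18, 25, 13, Vega), (Zephyr, Uma, 18, 25, 19, Helix), (Zephyr, Uma, 18, 25, 29, Delta), (Zephyr, Uma, 18, 25, 32, Gamma), (Zephyr, Uma, 18, 25, 40, Alpha)}
(Movie JOIN Cast) ⋈ Studio (natural join on role): {(Alpha, Uma, 39, 39, 6, Gamma, Ada), (Argo, Dee, 39, 39, 6, Gamma, Ada), (Atlas, Kim, 39, 39, 6, Gamma, Ada), (Atlas, Yan, 18, 25, 11, Atlas, Fay), (Atlas, Yan, 18, 25, 19, Helix, Ola), (Atlas, Yan, 18, 25, 32, Gamma, Ada), (Delta, Ivy, 39, 39, 6, Gamma, Ada), (Gamma, Pat, 18, 25, 11, Atlas, Fay), (Gamma, Pat, 18, 25, 19, Helix, Ola), (Gamma, Pat, 18, 25, 32, Gamma, Ada), (Lyra, Eve, 18, 25, 11, Atlas, Fay), (Lyra, Eve, 18, 25, 19, Helix, Ola), (Lyra, Eve, 18, 25, 32, Gamma, Ada), (Lyra, Lee, 18, 24, 40, Orion, Bo), (Zephyr, Uma, 18, 25, 11, Atlas, Fay), (Zephyr, Uma, 18, 25, 19, Helix, Ola), (Zephyr, Uma, 18, 25, 32, Gamma, Ada)}
Projecting to sid, mid, role, title: {(18, 11, Atlas, Atlas), (18, 11, Atlas, Gamma), (18, 11, Atlas, Lyra), (18, 11, Atlas, Zephyr), (18, 19, Helix, Atlas), (18, 19, Helix, Gamma), (18, 19, Helix, Lyra), (18, 19, Helix, Zephyr), (18, 32, Gamma, Atlas), (18, 32, Gamma, Gamma), (18, 32, Gamma, Lyra), (18, 32, Gamma, Zephyr), (18, 40, Orion, Lyra), (39, 6, Gamma, Alpha), (39, 6, Gamma, Argo), (39, 6, Gamma, Atlas), (39, 6, Gamma, Delta)}
σ[role != Atlas]: keep tuples satisfying role != Atlas → {(18, 19, Helix, Atlas), (18, 19, Helix, Gamma), (18, 19, Helix, Lyra), (18, 19, Helix, Zephyr), (18, 32, Gamma, Atlas), (18, 32, Gamma, Gamma), (18, 32, Gamma, Lyra), (18, 32, Gamma, Zephyr), (18, 40, Orion, Lyra), (39, 6, Gamma, Alpha), (39, 6, Gamma, Argo), (39, 6, Gamma, Atlas), (39, 6, Gamma, Delta)}
Projecting to mid, role (9 duplicate(s) eliminated): {(19, Helix), (32, Gamma), (40, Orion), (6, Gamma)}

{(19, Helix), (32, Gamma), (40, Orion), (6, Gamma)}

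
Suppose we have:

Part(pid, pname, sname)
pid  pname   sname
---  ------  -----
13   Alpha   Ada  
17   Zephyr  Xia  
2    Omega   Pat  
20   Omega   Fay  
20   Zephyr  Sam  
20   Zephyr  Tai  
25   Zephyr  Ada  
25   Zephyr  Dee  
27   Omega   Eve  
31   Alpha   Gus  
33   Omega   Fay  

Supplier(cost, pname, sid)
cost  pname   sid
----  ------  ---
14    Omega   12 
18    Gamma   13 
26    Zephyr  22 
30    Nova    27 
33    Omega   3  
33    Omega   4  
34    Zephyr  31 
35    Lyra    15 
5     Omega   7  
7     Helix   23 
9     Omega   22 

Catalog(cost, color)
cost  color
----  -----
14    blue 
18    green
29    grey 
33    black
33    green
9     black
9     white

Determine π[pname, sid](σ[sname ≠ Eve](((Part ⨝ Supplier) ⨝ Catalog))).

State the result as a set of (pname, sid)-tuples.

Part ⋈ Supplier (natural join on pname): {(17, Zephyr, Xia, 26, 22), (17, Zephyr, Xia, 34, 31), (2, Omega, Pat, 14, 12), (2, Omega, Pat, 33, 3), (2, Omega, Pat, 33, 4), (2, Omega, Pat, 5, 7), (2, Omega, Pat, 9, 22), (20, Omega, Fay, 14, 12), (20, Omega, Fay, 33, 3), (20, Omega, Fay, 33, 4), (20, Omega, Fay, 5, 7), (20, Omega, Fay, 9, 22), (20, Zephyr, Sam, 26, 22), (20, Zephyr, Sam, 34, 31), (20, Zephyr, Tai, 26, 22), (20, Zephyr, Tai, 34, 31), (25, Zephyr, Ada, 26, 22), (25, Zephyr, Ada, 34, 31), (25, Zephyr, Dee, 26, 22), (25, Zephyr, Dee, 34, 31), (27, Omega, Eve, 14, 12), (27, Omega, Eve, 33, 3), (27, Omega, Eve, 33, 4), (27, Omega, Eve, 5, 7), (27, Omega, Eve, 9, 22), (33, Omega, Fay, 14, 12), (33, Omega, Fay, 33, 3), (33, Omega, Fay, 33, 4), (33, Omega, Fay, 5, 7), (33, Omega, Fay, 9, 22)}
(Part ⨝ Supplier) ⋈ Catalog (natural join on cost): {(2, Omega, Pat, 14, 12, blue), (2, Omega, Pat, 33, 3, black), (2, Omega, Pat, 33, 3, green), (2, Omega, Pat, 33, 4, black), (2, Omega, Pat, 33, 4, green), (2, Omega, Pat, 9, 22, black), (2, Omega, Pat, 9, 22, white), (20, Omega, Fay, 14, 12, blue), (20, Omega, Fay, 33, 3, black), (20, Omega, Fay, 33, 3, green), (20, Omega, Fay, 33, 4, black), (20, Omega, Fay, 33, 4, green), (20, Omega, Fay, 9, 22, black), (20, Omega, Fay, 9, 22, white), (27, Omega, Eve, 14, 12, blue), (27, Omega, Eve, 33, 3, black), (27, Omega, Eve, 33, 3, green), (27, Omega, Eve, 33, 4, black), (27, Omega, Eve, 33, 4, green), (27, Omega, Eve, 9, 22, black), (27, Omega, Eve, 9, 22, white), (33, Omega, Fay, 14, 12, blue), (33, Omega, Fay, 33, 3, black), (33, Omega, Fay, 33, 3, green), (33, Omega, Fay, 33, 4, black), (33, Omega, Fay, 33, 4, green), (33, Omega, Fay, 9, 22, black), (33, Omega, Fay, 9, 22, white)}
Filtering on sname ≠ Eve leaves {(2, Omega, Pat, 14, 12, blue), (2, Omega, Pat, 33, 3, black), (2, Omega, Pat, 33, 3, green), (2, Omega, Pat, 33, 4, black), (2, Omega, Pat, 33, 4, green), (2, Omega, Pat, 9, 22, black), (2, Omega, Pat, 9, 22, white), (20, Omega, Fay, 14, 12, blue), (20, Omega, Fay, 33, 3, black), (20, Omega, Fay, 33, 3, green), (20, Omega, Fay, 33, 4, black), (20, Omega, Fay, 33, 4, green), (20, Omega, Fay, 9, 22, black), (20, Omega, Fay, 9, 22, white), (33, Omega, Fay, 14, 12, blue), (33, Omega, Fay, 33, 3, black), (33, Omega, Fay, 33, 3, green), (33, Omega, Fay, 33, 4, black), (33, Omega, Fay, 33, 4, green), (33, Omega, Fay, 9, 22, black), (33, Omega, Fay, 9, 22, white)}.
Keep only column(s) pname, sid (17 duplicate(s) eliminated): {(Omega, 12), (Omega, 22), (Omega, 3), (Omega, 4)}

{(Omega, 12), (Omega, 22), (Omega, 3), (Omega, 4)}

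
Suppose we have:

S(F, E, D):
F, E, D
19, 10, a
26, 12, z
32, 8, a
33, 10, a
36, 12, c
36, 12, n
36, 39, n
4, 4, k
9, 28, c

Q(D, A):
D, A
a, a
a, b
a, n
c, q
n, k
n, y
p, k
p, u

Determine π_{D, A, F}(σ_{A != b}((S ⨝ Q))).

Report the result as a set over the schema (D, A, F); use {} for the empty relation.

{(a, a, 19), (a, a, 32), (a, a, 33), (a, n, 19), (a, n, 32), (a, n, 33), (c, q, 36), (c, q, 9), (n, k, 36), (n, y, 36)}

Joining S and Q on D yields {(19, 10, a, a), (19, 10, a, b), (19, 10, a, n), (32, 8, a, a), (32, 8, a, b), (32, 8, a, n), (33, 10, a, a), (33, 10, a, b), (33, 10, a, n), (36, 12, c, q), (36, 12, n, k), (36, 12, n, y), (36, 39, n, k), (36, 39, n, y), (9, 28, c, q)}.
Selection A != b: {(19, 10, a, a), (19, 10, a, n), (32, 8, a, a), (32, 8, a, n), (33, 10, a, a), (33, 10, a, n), (36, 12, c, q), (36, 12, n, k), (36, 12, n, y), (36, 39, n, k), (36, 39, n, y), (9, 28, c, q)}
Keep only column(s) D, A, F (2 duplicate(s) eliminated): {(a, a, 19), (a, a, 32), (a, a, 33), (a, n, 19), (a, n, 32), (a, n, 33), (c, q, 36), (c, q, 9), (n, k, 36), (n, y, 36)}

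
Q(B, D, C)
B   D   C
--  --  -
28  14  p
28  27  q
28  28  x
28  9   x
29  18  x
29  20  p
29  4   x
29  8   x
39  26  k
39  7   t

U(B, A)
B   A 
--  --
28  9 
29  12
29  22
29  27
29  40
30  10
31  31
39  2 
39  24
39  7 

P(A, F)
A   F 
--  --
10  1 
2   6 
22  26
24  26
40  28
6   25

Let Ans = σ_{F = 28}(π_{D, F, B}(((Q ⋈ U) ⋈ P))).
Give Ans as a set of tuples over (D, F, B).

{(18, 28, 29), (20, 28, 29), (4, 28, 29), (8, 28, 29)}

Joining Q and U on B yields {(28, 14, p, 9), (28, 27, q, 9), (28, 28, x, 9), (28, 9, x, 9), (29, 18, x, 12), (29, 18, x, 22), (29, 18, x, 27), (29, 18, x, 40), (29, 20, p, 12), (29, 20, p, 22), (29, 20, p, 27), (29, 20, p, 40), (29, 4, x, 12), (29, 4, x, 22), (29, 4, x, 27), (29, 4, x, 40), (29, 8, x, 12), (29, 8, x, 22), (29, 8, x, 27), (29, 8, x, 40), (39, 26, k, 2), (39, 26, k, 24), (39, 26, k, 7), (39, 7, t, 2), (39, 7, t, 24), (39, 7, t, 7)}.
Joining (Q ⋈ U) and P on A yields {(29, 18, x, 22, 26), (29, 18, x, 40, 28), (29, 20, p, 22, 26), (29, 20, p, 40, 28), (29, 4, x, 22, 26), (29, 4, x, 40, 28), (29, 8, x, 22, 26), (29, 8, x, 40, 28), (39, 26, k, 2, 6), (39, 26, k, 24, 26), (39, 7, t, 2, 6), (39, 7, t, 24, 26)}.
π_{D, F, B} gives {(18, 26, 29), (18, 28, 29), (20, 26, 29), (20, 28, 29), (26, 26, 39), (26, 6, 39), (4, 26, 29), (4, 28, 29), (7, 26, 39), (7, 6, 39), (8, 26, 29), (8, 28, 29)}.
Filtering on F = 28 leaves {(18, 28, 29), (20, 28, 29), (4, 28, 29), (8, 28, 29)}.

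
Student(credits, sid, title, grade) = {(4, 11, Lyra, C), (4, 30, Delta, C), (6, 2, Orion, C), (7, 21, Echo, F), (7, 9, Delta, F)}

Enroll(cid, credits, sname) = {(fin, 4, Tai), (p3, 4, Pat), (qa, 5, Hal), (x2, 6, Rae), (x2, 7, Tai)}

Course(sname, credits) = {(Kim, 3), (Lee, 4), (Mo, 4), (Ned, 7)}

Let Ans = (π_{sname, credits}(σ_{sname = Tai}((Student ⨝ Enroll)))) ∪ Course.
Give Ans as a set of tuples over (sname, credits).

Joining Student and Enroll on credits yields {(4, 11, Lyra, C, fin, Tai), (4, 11, Lyra, C, p3, Pat), (4, 30, Delta, C, fin, Tai), (4, 30, Delta, C, p3, Pat), (6, 2, Orion, C, x2, Rae), (7, 21, Echo, F, x2, Tai), (7, 9, Delta, F, x2, Tai)}.
σ[sname = Tai]: keep tuples satisfying sname = Tai → {(4, 11, Lyra, C, fin, Tai), (4, 30, Delta, C, fin, Tai), (7, 21, Echo, F, x2, Tai), (7, 9, Delta, F, x2, Tai)}
π[sname, credits]: project onto (sname, credits) (2 duplicate(s) eliminated) → {(Tai, 4), (Tai, 7)}
Taking the union: {(Kim, 3), (Lee, 4), (Mo, 4), (Ned, 7), (Tai, 4), (Tai, 7)}

{(Kim, 3), (Lee, 4), (Mo, 4), (Ned, 7), (Tai, 4), (Tai, 7)}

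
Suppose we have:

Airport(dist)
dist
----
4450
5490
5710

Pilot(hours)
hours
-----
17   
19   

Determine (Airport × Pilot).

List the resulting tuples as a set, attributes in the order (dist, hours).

{(4450, 17), (4450, 19), (5490, 17), (5490, 19), (5710, 17), (5710, 19)}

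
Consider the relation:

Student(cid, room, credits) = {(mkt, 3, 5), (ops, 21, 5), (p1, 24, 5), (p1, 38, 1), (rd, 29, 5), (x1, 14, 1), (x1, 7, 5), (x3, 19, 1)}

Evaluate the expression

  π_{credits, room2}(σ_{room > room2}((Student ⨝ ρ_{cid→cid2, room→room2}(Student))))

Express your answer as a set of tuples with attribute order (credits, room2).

ρ[cid→cid2, room→room2]: schema becomes (cid2, room2, credits); tuples unchanged.
Natural join on credits: {(mkt, 3, 5, mkt, 3), (mkt, 3, 5, ops, 21), (mkt, 3, 5, p1, 24), (mkt, 3, 5, rd, 29), (mkt, 3, 5, x1, 7), (ops, 21, 5, mkt, 3), (ops, 21, 5, ops, 21), (ops, 21, 5, p1, 24), (ops, 21, 5, rd, 29), (ops, 21, 5, x1, 7), (p1, 24, 5, mkt, 3), (p1, 24, 5, ops, 21), (p1, 24, 5, p1, 24), (p1, 24, 5, rd, 29), (p1, 24, 5, x1, 7), (p1, 38, 1, p1, 38), (p1, 38, 1, x1, 14), (p1, 38, 1, x3, 19), (rd, 29, 5, mkt, 3), (rd, 29, 5, ops, 21), (rd, 29, 5, p1, 24), (rd, 29, 5, rd, 29), (rd, 29, 5, x1, 7), (x1, 14, 1, p1, 38), (x1, 14, 1, x1, 14), (x1, 14, 1, x3, 19), (x1, 7, 5, mkt, 3), (x1, 7, 5, ops, 21), (x1, 7, 5, p1, 24), (x1, 7, 5, rd, 29), (x1, 7, 5, x1, 7), (x3, 19, 1, p1, 38), (x3, 19, 1, x1, 14), (x3, 19, 1, x3, 19)}
Selection room > room2: {(ops, 21, 5, mkt, 3), (ops, 21, 5, x1, 7), (p1, 24, 5, mkt, 3), (p1, 24, 5, ops, 21), (p1, 24, 5, x1, 7), (p1, 38, 1, x1, 14), (p1, 38, 1, x3, 19), (rd, 29, 5, mkt, 3), (rd, 29, 5, ops, 21), (rd, 29, 5, p1, 24), (rd, 29, 5, x1, 7), (x1, 7, 5, mkt, 3), (x3, 19, 1, x1, 14)}
Keep only column(s) credits, room2 (7 duplicate(s) eliminated): {(1, 14), (1, 19), (5, 21), (5, 24), (5, 3), (5, 7)}

{(1, 14), (1, 19), (5, 21), (5, 24), (5, 3), (5, 7)}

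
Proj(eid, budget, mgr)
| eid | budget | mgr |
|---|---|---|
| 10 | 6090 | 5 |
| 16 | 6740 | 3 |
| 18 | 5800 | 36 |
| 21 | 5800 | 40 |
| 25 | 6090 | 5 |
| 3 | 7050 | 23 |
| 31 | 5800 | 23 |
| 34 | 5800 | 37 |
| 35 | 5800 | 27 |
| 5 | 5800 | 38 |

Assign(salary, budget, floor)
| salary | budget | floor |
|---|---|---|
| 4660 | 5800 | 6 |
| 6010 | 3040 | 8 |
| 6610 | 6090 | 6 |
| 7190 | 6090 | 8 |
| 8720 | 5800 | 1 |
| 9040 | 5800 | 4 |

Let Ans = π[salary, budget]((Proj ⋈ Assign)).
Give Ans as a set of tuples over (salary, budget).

Proj ⋈ Assign (natural join on budget): {(10, 6090, 5, 6610, 6), (10, 6090, 5, 7190, 8), (18, 5800, 36, 4660, 6), (18, 5800, 36, 8720, 1), (18, 5800, 36, 9040, 4), (21, 5800, 40, 4660, 6), (21, 5800, 40, 8720, 1), (21, 5800, 40, 9040, 4), (25, 6090, 5, 6610, 6), (25, 6090, 5, 7190, 8), (31, 5800, 23, 4660, 6), (31, 5800, 23, 8720, 1), (31, 5800, 23, 9040, 4), (34, 5800, 37, 4660, 6), (34, 5800, 37, 8720, 1), (34, 5800, 37, 9040, 4), (35, 5800, 27, 4660, 6), (35, 5800, 27, 8720, 1), (35, 5800, 27, 9040, 4), (5, 5800, 38, 4660, 6), (5, 5800, 38, 8720, 1), (5, 5800, 38, 9040, 4)}
Projecting to salary, budget (17 duplicate(s) eliminated): {(4660, 5800), (6610, 6090), (7190, 6090), (8720, 5800), (9040, 5800)}

{(4660, 5800), (6610, 6090), (7190, 6090), (8720, 5800), (9040, 5800)}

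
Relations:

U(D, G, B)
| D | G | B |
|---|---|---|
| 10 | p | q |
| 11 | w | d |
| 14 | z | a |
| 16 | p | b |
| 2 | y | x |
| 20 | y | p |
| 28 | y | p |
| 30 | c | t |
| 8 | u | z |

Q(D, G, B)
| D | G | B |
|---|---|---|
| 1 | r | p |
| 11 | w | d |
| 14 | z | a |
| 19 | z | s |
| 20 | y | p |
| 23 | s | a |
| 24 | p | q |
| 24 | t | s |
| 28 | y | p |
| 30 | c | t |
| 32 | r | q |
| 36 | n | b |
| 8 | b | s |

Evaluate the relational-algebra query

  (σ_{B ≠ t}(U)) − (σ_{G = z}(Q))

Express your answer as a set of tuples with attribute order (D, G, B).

σ[B ≠ t]: keep tuples satisfying B ≠ t → {(10, p, q), (11, w, d), (14, z, a), (16, p, b), (2, y, x), (20, y, p), (28, y, p), (8, u, z)}
σ[G = z]: keep tuples satisfying G = z → {(14, z, a), (19, z, s)}
Set difference of the two operands is {(10, p, q), (11, w, d), (16, p, b), (2, y, x), (20, y, p), (28, y, p), (8, u, z)}.

{(10, p, q), (11, w, d), (16, p, b), (2, y, x), (20, y, p), (28, y, p), (8, u, z)}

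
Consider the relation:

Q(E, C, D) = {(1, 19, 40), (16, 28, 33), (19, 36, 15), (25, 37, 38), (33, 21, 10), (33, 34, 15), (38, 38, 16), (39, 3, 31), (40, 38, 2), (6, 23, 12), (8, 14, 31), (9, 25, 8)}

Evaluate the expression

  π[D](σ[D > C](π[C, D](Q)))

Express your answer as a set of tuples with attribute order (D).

π[C, D]: project onto (C, D) → {(14, 31), (19, 40), (21, 10), (23, 12), (25, 8), (28, 33), (3, 31), (34, 15), (36, 15), (37, 38), (38, 16), (38, 2)}
Selection D > C: {(14, 31), (19, 40), (28, 33), (3, 31), (37, 38)}
π[D]: project onto (D) (1 duplicate(s) eliminated) → {31, 33, 38, 40}

{31, 33, 38, 40}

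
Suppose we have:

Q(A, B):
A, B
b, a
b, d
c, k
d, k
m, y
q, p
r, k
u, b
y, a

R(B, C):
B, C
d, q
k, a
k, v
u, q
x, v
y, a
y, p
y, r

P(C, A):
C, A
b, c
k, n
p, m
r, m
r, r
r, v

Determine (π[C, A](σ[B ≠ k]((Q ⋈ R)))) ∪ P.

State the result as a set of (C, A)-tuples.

{(a, m), (b, c), (k, n), (p, m), (q, b), (r, m), (r, r), (r, v)}

Joining Q and R on B yields {(b, d, q), (c, k, a), (c, k, v), (d, k, a), (d, k, v), (m, y, a), (m, y, p), (m, y, r), (r, k, a), (r, k, v)}.
Selection B ≠ k: {(b, d, q), (m, y, a), (m, y, p), (m, y, r)}
π[C, A]: project onto (C, A) → {(a, m), (p, m), (q, b), (r, m)}
Set union of the two operands is {(a, m), (b, c), (k, n), (p, m), (q, b), (r, m), (r, r), (r, v)}.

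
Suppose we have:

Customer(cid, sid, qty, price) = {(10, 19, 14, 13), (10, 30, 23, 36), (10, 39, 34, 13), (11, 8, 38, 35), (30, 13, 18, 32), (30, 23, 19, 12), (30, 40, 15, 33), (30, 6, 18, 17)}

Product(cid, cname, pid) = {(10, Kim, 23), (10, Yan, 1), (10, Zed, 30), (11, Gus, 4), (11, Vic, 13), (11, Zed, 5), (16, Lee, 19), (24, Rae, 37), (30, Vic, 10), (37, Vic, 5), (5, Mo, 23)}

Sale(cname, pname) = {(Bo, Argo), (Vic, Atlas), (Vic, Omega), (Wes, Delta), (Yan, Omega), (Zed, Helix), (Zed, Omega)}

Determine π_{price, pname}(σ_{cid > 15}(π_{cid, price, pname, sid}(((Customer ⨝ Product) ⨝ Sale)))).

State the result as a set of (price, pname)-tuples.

{(12, Atlas), (12, Omega), (17, Atlas), (17, Omega), (32, Atlas), (32, Omega), (33, Atlas), (33, Omega)}

Joining Customer and Product on cid yields {(10, 19, 14, 13, Kim, 23), (10, 19, 14, 13, Yan, 1), (10, 19, 14, 13, Zed, 30), (10, 30, 23, 36, Kim, 23), (10, 30, 23, 36, Yan, 1), (10, 30, 23, 36, Zed, 30), (10, 39, 34, 13, Kim, 23), (10, 39, 34, 13, Yan, 1), (10, 39, 34, 13, Zed, 30), (11, 8, 38, 35, Gus, 4), (11, 8, 38, 35, Vic, 13), (11, 8, 38, 35, Zed, 5), (30, 13, 18, 32, Vic, 10), (30, 23, 19, 12, Vic, 10), (30, 40, 15, 33, Vic, 10), (30, 6, 18, 17, Vic, 10)}.
Joining (Customer ⨝ Product) and Sale on cname yields {(10, 19, 14, 13, Yan, 1, Omega), (10, 19, 14, 13, Zed, 30, Helix), (10, 19, 14, 13, Zed, 30, Omega), (10, 30, 23, 36, Yan, 1, Omega), (10, 30, 23, 36, Zed, 30, Helix), (10, 30, 23, 36, Zed, 30, Omega), (10, 39, 34, 13, Yan, 1, Omega), (10, 39, 34, 13, Zed, 30, Helix), (10, 39, 34, 13, Zed, 30, Omega), (11, 8, 38, 35, Vic, 13, Atlas), (11, 8, 38, 35, Vic, 13, Omega), (11, 8, 38, 35, Zed, 5, Helix), (11, 8, 38, 35, Zed, 5, Omega), (30, 13, 18, 32, Vic, 10, Atlas), (30, 13, 18, 32, Vic, 10, Omega), (30, 23, 19, 12, Vic, 10, Atlas), (30, 23, 19, 12, Vic, 10, Omega), (30, 40, 15, 33, Vic, 10, Atlas), (30, 40, 15, 33, Vic, 10, Omega), (30, 6, 18, 17, Vic, 10, Atlas), (30, 6, 18, 17, Vic, 10, Omega)}.
Projecting to cid, price, pname, sid (4 duplicate(s) eliminated): {(10, 13, Helix, 19), (10, 13, Helix, 39), (10, 13, Omega, 19), (10, 13, Omega, 39), (10, 36, Helix, 30), (10, 36, Omega, 30), (11, 35, Atlas, 8), (11, 35, Helix, 8), (11, 35, Omega, 8), (30, 12, Atlas, 23), (30, 12, Omega, 23), (30, 17, Atlas, 6), (30, 17, Omega, 6), (30, 32, Atlas, 13), (30, 32, Omega, 13), (30, 33, Atlas, 40), (30, 33, Omega, 40)}
Filtering on cid > 15 leaves {(30, 12, Atlas, 23), (30, 12, Omega, 23), (30, 17, Atlas, 6), (30, 17, Omega, 6), (30, 32, Atlas, 13), (30, 32, Omega, 13), (30, 33, Atlas, 40), (30, 33, Omega, 40)}.
Projecting to price, pname: {(12, Atlas), (12, Omega), (17, Atlas), (17, Omega), (32, Atlas), (32, Omega), (33, Atlas), (33, Omega)}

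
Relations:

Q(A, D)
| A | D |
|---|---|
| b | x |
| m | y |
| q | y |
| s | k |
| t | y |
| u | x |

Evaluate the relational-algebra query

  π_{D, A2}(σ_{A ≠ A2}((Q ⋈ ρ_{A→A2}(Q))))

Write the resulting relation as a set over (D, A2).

ρ[A→A2]: schema becomes (A2, D); tuples unchanged.
Natural join on D: {(b, x, b), (b, x, u), (m, y, m), (m, y, q), (m, y, t), (q, y, m), (q, y, q), (q, y, t), (s, k, s), (t, y, m), (t, y, q), (t, y, t), (u, x, b), (u, x, u)}
Filtering on A ≠ A2 leaves {(b, x, u), (m, y, q), (m, y, t), (q, y, m), (q, y, t), (t, y, m), (t, y, q), (u, x, b)}.
π_{D, A2} gives {(x, b), (x, u), (y, m), (y, q), (y, t)} (3 duplicate(s) eliminated).

{(x, b), (x, u), (y, m), (y, q), (y, t)}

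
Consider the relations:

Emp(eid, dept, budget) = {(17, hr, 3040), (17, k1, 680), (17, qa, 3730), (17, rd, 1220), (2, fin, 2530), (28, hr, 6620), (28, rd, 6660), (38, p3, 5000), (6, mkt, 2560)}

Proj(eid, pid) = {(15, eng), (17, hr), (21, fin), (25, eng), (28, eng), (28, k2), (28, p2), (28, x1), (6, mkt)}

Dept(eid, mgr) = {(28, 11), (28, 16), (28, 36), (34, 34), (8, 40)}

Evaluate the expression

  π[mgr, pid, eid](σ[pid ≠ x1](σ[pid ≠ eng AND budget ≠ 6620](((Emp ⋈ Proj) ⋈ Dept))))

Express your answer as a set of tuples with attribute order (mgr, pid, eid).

{(11, k2, 28), (11, p2, 28), (16, k2, 28), (16, p2, 28), (36, k2, 28), (36, p2, 28)}

Joining Emp and Proj on eid yields {(17, hr, 3040, hr), (17, k1, 680, hr), (17, qa, 3730, hr), (17, rd, 1220, hr), (28, hr, 6620, eng), (28, hr, 6620, k2), (28, hr, 6620, p2), (28, hr, 6620, x1), (28, rd, 6660, eng), (28, rd, 6660, k2), (28, rd, 6660, p2), (28, rd, 6660, x1), (6, mkt, 2560, mkt)}.
Joining (Emp ⋈ Proj) and Dept on eid yields {(28, hr, 6620, eng, 11), (28, hr, 6620, eng, 16), (28, hr, 6620, eng, 36), (28, hr, 6620, k2, 11), (28, hr, 6620, k2, 16), (28, hr, 6620, k2, 36), (28, hr, 6620, p2, 11), (28, hr, 6620, p2, 16), (28, hr, 6620, p2, 36), (28, hr, 6620, x1, 11), (28, hr, 6620, x1, 16), (28, hr, 6620, x1, 36), (28, rd, 6660, eng, 11), (28, rd, 6660, eng, 16), (28, rd, 6660, eng, 36), (28, rd, 6660, k2, 11), (28, rd, 6660, k2, 16), (28, rd, 6660, k2, 36), (28, rd, 6660, p2, 11), (28, rd, 6660, p2, 16), (28, rd, 6660, p2, 36), (28, rd, 6660, x1, 11), (28, rd, 6660, x1, 16), (28, rd, 6660, x1, 36)}.
Filtering on pid ≠ eng AND budget ≠ 6620 leaves {(28, rd, 6660, k2, 11), (28, rd, 6660, k2, 16), (28, rd, 6660, k2, 36), (28, rd, 6660, p2, 11), (28, rd, 6660, p2, 16), (28, rd, 6660, p2, 36), (28, rd, 6660, x1, 11), (28, rd, 6660, x1, 16), (28, rd, 6660, x1, 36)}.
Filtering on pid ≠ x1 leaves {(28, rd, 6660, k2, 11), (28, rd, 6660, k2, 16), (28, rd, 6660, k2, 36), (28, rd, 6660, p2, 11), (28, rd, 6660, p2, 16), (28, rd, 6660, p2, 36)}.
π_{mgr, pid, eid} gives {(11, k2, 28), (11, p2, 28), (16, k2, 28), (16, p2, 28), (36, k2, 28), (36, p2, 28)}.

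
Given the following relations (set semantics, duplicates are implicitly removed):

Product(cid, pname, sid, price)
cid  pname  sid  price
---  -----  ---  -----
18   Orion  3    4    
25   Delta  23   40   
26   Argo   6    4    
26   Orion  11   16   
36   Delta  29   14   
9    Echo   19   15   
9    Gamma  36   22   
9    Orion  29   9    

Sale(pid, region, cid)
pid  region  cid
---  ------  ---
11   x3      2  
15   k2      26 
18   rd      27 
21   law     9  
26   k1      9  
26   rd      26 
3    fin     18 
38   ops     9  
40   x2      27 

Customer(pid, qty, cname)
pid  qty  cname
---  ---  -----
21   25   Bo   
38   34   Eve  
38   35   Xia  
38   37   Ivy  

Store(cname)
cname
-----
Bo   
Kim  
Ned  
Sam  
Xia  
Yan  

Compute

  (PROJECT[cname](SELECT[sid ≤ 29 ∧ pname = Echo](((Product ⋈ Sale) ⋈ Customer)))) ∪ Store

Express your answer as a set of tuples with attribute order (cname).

{Bo, Eve, Ivy, Kim, Ned, Sam, Xia, Yan}

Natural join on cid: {(18, Orion, 3, 4, 3, fin), (26, Argo, 6, 4, 15, k2), (26, Argo, 6, 4, 26, rd), (26, Orion, 11, 16, 15, k2), (26, Orion, 11, 16, 26, rd), (9, Echo, 19, 15, 21, law), (9, Echo, 19, 15, 26, k1), (9, Echo, 19, 15, 38, ops), (9, Gamma, 36, 22, 21, law), (9, Gamma, 36, 22, 26, k1), (9, Gamma, 36, 22, 38, ops), (9, Orion, 29, 9, 21, law), (9, Orion, 29, 9, 26, k1), (9, Orion, 29, 9, 38, ops)}
Natural join on pid: {(9, Echo, 19, 15, 21, law, 25, Bo), (9, Echo, 19, 15, 38, ops, 34, Eve), (9, Echo, 19, 15, 38, ops, 35, Xia), (9, Echo, 19, 15, 38, ops, 37, Ivy), (9, Gamma, 36, 22, 21, law, 25, Bo), (9, Gamma, 36, 22, 38, ops, 34, Eve), (9, Gamma, 36, 22, 38, ops, 35, Xia), (9, Gamma, 36, 22, 38, ops, 37, Ivy), (9, Orion, 29, 9, 21, law, 25, Bo), (9, Orion, 29, 9, 38, ops, 34, Eve), (9, Orion, 29, 9, 38, ops, 35, Xia), (9, Orion, 29, 9, 38, ops, 37, Ivy)}
Apply σ_{sid ≤ 29 ∧ pname = Echo}; surviving tuples: {(9, Echo, 19, 15, 21, law, 25, Bo), (9, Echo, 19, 15, 38, ops, 34, Eve), (9, Echo, 19, 15, 38, ops, 35, Xia), (9, Echo, 19, 15, 38, ops, 37, Ivy)}
Keep only column(s) cname: {Bo, Eve, Ivy, Xia}
Taking the union: {Bo, Eve, Ivy, Kim, Ned, Sam, Xia, Yan}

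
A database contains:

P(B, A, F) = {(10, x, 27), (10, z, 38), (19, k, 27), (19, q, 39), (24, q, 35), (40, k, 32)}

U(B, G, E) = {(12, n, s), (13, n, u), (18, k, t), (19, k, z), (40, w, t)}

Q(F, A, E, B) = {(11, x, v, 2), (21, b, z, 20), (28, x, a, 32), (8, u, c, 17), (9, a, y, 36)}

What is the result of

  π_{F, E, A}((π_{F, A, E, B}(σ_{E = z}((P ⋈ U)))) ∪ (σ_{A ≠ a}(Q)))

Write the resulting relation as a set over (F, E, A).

P ⋈ U (natural join on B): {(19, k, 27, k, z), (19, q, 39, k, z), (40, k, 32, w, t)}
Selection E = z: {(19, k, 27, k, z), (19, q, 39, k, z)}
Projecting to F, A, E, B: {(27, k, z, 19), (39, q, z, 19)}
Selection A ≠ a: {(11, x, v, 2), (21, b, z, 20), (28, x, a, 32), (8, u, c, 17)}
Taking the union: {(11, x, v, 2), (21, b, z, 20), (27, k, z, 19), (28, x, a, 32), (39, q, z, 19), (8, u, c, 17)}
Projecting to F, E, A: {(11, v, x), (21, z, b), (27, z, k), (28, a, x), (39, z, q), (8, c, u)}

{(11, v, x), (21, z, b), (27, z, k), (28, a, x), (39, z, q), (8, c, u)}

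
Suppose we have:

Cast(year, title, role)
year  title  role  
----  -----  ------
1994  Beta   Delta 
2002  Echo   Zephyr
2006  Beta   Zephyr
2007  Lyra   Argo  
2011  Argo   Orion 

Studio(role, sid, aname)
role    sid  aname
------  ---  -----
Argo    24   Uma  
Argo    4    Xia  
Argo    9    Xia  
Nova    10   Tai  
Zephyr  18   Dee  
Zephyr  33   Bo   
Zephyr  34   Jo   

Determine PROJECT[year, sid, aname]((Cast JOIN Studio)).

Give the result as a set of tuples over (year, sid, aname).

{(2002, 18, Dee), (2002, 33, Bo), (2002, 34, Jo), (2006, 18, Dee), (2006, 33, Bo), (2006, 34, Jo), (2007, 24, Uma), (2007, 4, Xia), (2007, 9, Xia)}

Natural join on role: {(2002, Echo, Zephyr, 18, Dee), (2002, Echo, Zephyr, 33, Bo), (2002, Echo, Zephyr, 34, Jo), (2006, Beta, Zephyr, 18, Dee), (2006, Beta, Zephyr, 33, Bo), (2006, Beta, Zephyr, 34, Jo), (2007, Lyra, Argo, 24, Uma), (2007, Lyra, Argo, 4, Xia), (2007, Lyra, Argo, 9, Xia)}
Projecting to year, sid, aname: {(2002, 18, Dee), (2002, 33, Bo), (2002, 34, Jo), (2006, 18, Dee), (2006, 33, Bo), (2006, 34, Jo), (2007, 24, Uma), (2007, 4, Xia), (2007, 9, Xia)}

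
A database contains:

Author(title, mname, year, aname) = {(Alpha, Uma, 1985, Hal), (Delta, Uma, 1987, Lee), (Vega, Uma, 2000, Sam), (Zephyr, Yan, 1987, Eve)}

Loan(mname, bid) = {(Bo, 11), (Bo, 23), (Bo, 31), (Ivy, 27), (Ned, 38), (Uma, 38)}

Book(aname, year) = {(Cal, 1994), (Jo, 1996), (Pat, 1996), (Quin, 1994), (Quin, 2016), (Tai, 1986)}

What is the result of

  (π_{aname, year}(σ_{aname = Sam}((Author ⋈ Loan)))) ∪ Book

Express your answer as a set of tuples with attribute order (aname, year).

{(Cal, 1994), (Jo, 1996), (Pat, 1996), (Quin, 1994), (Quin, 2016), (Sam, 2000), (Tai, 1986)}

Author ⋈ Loan (natural join on mname): {(Alpha, Uma, 1985, Hal, 38), (Delta, Uma, 1987, Lee, 38), (Vega, Uma, 2000, Sam, 38)}
Selection aname = Sam: {(Vega, Uma, 2000, Sam, 38)}
π[aname, year]: project onto (aname, year) → {(Sam, 2000)}
Union: {(Sam, 2000)} with {(Cal, 1994), (Jo, 1996), (Pat, 1996), (Quin, 1994), (Quin, 2016), (Tai, 1986)} → {(Cal, 1994), (Jo, 1996), (Pat, 1996), (Quin, 1994), (Quin, 2016), (Sam, 2000), (Tai, 1986)}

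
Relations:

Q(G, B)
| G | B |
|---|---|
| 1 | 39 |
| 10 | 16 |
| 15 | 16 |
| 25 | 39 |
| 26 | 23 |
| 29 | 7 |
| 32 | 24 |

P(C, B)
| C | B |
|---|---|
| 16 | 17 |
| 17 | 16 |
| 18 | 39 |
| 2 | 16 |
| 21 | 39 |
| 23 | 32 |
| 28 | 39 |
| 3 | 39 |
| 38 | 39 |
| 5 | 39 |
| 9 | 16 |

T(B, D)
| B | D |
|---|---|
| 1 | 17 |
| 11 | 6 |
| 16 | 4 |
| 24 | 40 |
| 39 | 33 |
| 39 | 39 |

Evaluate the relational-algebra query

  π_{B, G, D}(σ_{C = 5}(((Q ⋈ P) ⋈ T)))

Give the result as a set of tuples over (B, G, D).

{(39, 1, 33), (39, 1, 39), (39, 25, 33), (39, 25, 39)}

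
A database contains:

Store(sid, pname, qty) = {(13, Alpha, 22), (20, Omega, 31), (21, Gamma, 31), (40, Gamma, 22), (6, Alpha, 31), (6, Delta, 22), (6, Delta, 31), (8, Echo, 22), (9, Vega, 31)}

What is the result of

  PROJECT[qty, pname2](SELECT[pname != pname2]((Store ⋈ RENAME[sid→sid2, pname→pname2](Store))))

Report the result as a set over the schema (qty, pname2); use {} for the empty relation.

{(22, Alpha), (22, Delta), (22, Echo), (22, Gamma), (31, Alpha), (31, Delta), (31, Gamma), (31, Omega), (31, Vega)}

ρ[sid→sid2, pname→pname2]: schema becomes (sid2, pname2, qty); tuples unchanged.
Store ⋈ RENAME[sid→sid2, pname→pname2](Store) (natural join on qty): {(13, Alpha, 22, 13, Alpha), (13, Alpha, 22, 40, Gamma), (13, Alpha, 22, 6, Delta), (13, Alpha, 22, 8, Echo), (20, Omega, 31, 20, Omega), (20, Omega, 31, 21, Gamma), (20, Omega, 31, 6, Alpha), (20, Omega, 31, 6, Delta), (20, Omega, 31, 9, Vega), (21, Gamma, 31, 20, Omega), (21, Gamma, 31, 21, Gamma), (21, Gamma, 31, 6, Alpha), (21, Gamma, 31, 6, Delta), (21, Gamma, 31, 9, Vega), (40, Gamma, 22, 13, Alpha), (40, Gamma, 22, 40, Gamma), (40, Gamma, 22, 6, Delta), (40, Gamma, 22, 8, Echo), (6, Alpha, 31, 20, Omega), (6, Alpha, 31, 21, Gamma), (6, Alpha, 31, 6, Alpha), (6, Alpha, 31, 6, Delta), (6, Alpha, 31, 9, Vega), (6, Delta, 22, 13, Alpha), (6, Delta, 22, 40, Gamma), (6, Delta, 22, 6, Delta), (6, Delta, 22, 8, Echo), (6, Delta, 31, 20, Omega), (6, Delta, 31, 21, Gamma), (6, Delta, 31, 6, Alpha), (6, Delta, 31, 6, Delta), (6, Delta, 31, 9, Vega), (8, Echo, 22, 13, Alpha), (8, Echo, 22, 40, Gamma), (8, Echo, 22, 6, Delta), (8, Echo, 22, 8, Echo), (9, Vega, 31, 20, Omega), (9, Vega, 31, 21, Gamma), (9, Vega, 31, 6, Alpha), (9, Vega, 31, 6, Delta), (9, Vega, 31, 9, Vega)}
Filtering on pname != pname2 leaves {(13, Alpha, 22, 40, Gamma), (13, Alpha, 22, 6, Delta), (13, Alpha, 22, 8, Echo), (20, Omega, 31, 21, Gamma), (20, Omega, 31, 6, Alpha), (20, Omega, 31, 6, Delta), (20, Omega, 31, 9, Vega), (21, Gamma, 31, 20, Omega), (21, Gamma, 31, 6, Alpha), (21, Gamma, 31, 6, Delta), (21, Gamma, 31, 9, Vega), (40, Gamma, 22, 13, Alpha), (40, Gamma, 22, 6, Delta), (40, Gamma, 22, 8, Echo), (6, Alpha, 31, 20, Omega), (6, Alpha, 31, 21, Gamma), (6, Alpha, 31, 6, Delta), (6, Alpha, 31, 9, Vega), (6, Delta, 22, 13, Alpha), (6, Delta, 22, 40, Gamma), (6, Delta, 22, 8, Echo), (6, Delta, 31, 20, Omega), (6, Delta, 31, 21, Gamma), (6, Delta, 31, 6, Alpha), (6, Delta, 31, 9, Vega), (8, Echo, 22, 13, Alpha), (8, Echo, 22, 40, Gamma), (8, Echo, 22, 6, Delta), (9, Vega, 31, 20, Omega), (9, Vega, 31, 21, Gamma), (9, Vega, 31, 6, Alpha), (9, Vega, 31, 6, Delta)}.
Projecting to qty, pname2 (23 duplicate(s) eliminated): {(22, Alpha), (22, Delta), (22, Echo), (22, Gamma), (31, Alpha), (31, Delta), (31, Gamma), (31, Omega), (31, Vega)}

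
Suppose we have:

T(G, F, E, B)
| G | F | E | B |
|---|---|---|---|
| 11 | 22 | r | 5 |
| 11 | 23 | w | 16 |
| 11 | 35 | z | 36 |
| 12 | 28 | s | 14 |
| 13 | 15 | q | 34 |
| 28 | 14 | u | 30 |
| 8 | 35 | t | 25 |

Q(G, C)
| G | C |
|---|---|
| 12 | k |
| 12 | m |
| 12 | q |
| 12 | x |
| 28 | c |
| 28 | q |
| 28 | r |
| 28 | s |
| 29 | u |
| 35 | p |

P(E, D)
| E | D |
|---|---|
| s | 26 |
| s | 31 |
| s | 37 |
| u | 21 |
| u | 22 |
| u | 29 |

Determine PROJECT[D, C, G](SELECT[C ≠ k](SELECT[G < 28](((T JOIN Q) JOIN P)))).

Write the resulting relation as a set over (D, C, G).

Natural join on G: {(12, 28, s, 14, k), (12, 28, s, 14, m), (12, 28, s, 14, q), (12, 28, s, 14, x), (28, 14, u, 30, c), (28, 14, u, 30, q), (28, 14, u, 30, r), (28, 14, u, 30, s)}
Natural join on E: {(12, 28, s, 14, k, 26), (12, 28, s, 14, k, 31), (12, 28, s, 14, k, 37), (12, 28, s, 14, m, 26), (12, 28, s, 14, m, 31), (12, 28, s, 14, m, 37), (12, 28, s, 14, q, 26), (12, 28, s, 14, q, 31), (12, 28, s, 14, q, 37), (12, 28, s, 14, x, 26), (12, 28, s, 14, x, 31), (12, 28, s, 14, x, 37), (28, 14, u, 30, c, 21), (28, 14, u, 30, c, 22), (28, 14, u, 30, c, 29), (28, 14, u, 30, q, 21), (28, 14, u, 30, q, 22), (28, 14, u, 30, q, 29), (28, 14, u, 30, r, 21), (28, 14, u, 30, r, 22), (28, 14, u, 30, r, 29), (28, 14, u, 30, s, 21), (28, 14, u, 30, s, 22), (28, 14, u, 30, s, 29)}
σ[G < 28]: keep tuples satisfying G < 28 → {(12, 28, s, 14, k, 26), (12, 28, s, 14, k, 31), (12, 28, s, 14, k, 37), (12, 28, s, 14, m, 26), (12, 28, s, 14, m, 31), (12, 28, s, 14, m, 37), (12, 28, s, 14, q, 26), (12, 28, s, 14, q, 31), (12, 28, s, 14, q, 37), (12, 28, s, 14, x, 26), (12, 28, s, 14, x, 31), (12, 28, s, 14, x, 37)}
σ[C ≠ k]: keep tuples satisfying C ≠ k → {(12, 28, s, 14, m, 26), (12, 28, s, 14, m, 31), (12, 28, s, 14, m, 37), (12, 28, s, 14, q, 26), (12, 28, s, 14, q, 31), (12, 28, s, 14, q, 37), (12, 28, s, 14, x, 26), (12, 28, s, 14, x, 31), (12, 28, s, 14, x, 37)}
Projecting to D, C, G: {(26, m, 12), (26, q, 12), (26, x, 12), (31, m, 12), (31, q, 12), (31, x, 12), (37, m, 12), (37, q, 12), (37, x, 12)}

{(26, m, 12), (26, q, 12), (26, x, 12), (31, m, 12), (31, q, 12), (31, x, 12), (37, m, 12), (37, q, 12), (37, x, 12)}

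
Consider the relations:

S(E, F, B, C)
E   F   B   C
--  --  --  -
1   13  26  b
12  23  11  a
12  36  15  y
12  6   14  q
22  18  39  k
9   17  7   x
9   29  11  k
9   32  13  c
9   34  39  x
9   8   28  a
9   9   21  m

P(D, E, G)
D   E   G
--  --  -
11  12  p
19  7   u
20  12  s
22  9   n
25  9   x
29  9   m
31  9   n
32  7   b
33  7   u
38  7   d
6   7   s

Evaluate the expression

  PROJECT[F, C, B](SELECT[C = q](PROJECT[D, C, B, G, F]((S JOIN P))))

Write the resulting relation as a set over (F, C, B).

{(6, q, 14)}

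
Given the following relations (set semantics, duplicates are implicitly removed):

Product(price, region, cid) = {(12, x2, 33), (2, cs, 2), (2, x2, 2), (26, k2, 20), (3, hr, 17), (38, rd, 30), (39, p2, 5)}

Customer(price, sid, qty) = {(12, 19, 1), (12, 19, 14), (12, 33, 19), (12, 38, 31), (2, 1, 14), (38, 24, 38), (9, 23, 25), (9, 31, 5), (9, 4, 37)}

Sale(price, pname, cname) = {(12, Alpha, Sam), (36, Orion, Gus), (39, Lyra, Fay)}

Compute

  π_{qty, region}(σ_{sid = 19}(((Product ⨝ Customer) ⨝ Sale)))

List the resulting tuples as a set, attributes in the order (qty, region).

{(1, x2), (14, x2)}

Joining Product and Customer on price yields {(12, x2, 33, 19, 1), (12, x2, 33, 19, 14), (12, x2, 33, 33, 19), (12, x2, 33, 38, 31), (2, cs, 2, 1, 14), (2, x2, 2, 1, 14), (38, rd, 30, 24, 38)}.
Joining (Product ⨝ Customer) and Sale on price yields {(12, x2, 33, 19, 1, Alpha, Sam), (12, x2, 33, 19, 14, Alpha, Sam), (12, x2, 33, 33, 19, Alpha, Sam), (12, x2, 33, 38, 31, Alpha, Sam)}.
Selection sid = 19: {(12, x2, 33, 19, 1, Alpha, Sam), (12, x2, 33, 19, 14, Alpha, Sam)}
Keep only column(s) qty, region: {(1, x2), (14, x2)}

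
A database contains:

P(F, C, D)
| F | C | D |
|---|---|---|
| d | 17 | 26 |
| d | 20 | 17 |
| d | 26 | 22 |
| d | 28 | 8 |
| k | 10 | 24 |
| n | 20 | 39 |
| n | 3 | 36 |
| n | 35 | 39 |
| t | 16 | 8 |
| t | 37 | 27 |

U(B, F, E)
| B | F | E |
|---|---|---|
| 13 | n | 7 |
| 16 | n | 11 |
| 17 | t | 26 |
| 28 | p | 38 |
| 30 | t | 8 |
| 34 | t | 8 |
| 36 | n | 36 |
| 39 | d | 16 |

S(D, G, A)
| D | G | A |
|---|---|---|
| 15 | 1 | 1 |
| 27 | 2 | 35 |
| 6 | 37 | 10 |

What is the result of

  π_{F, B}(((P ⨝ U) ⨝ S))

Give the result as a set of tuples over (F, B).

{(t, 17), (t, 30), (t, 34)}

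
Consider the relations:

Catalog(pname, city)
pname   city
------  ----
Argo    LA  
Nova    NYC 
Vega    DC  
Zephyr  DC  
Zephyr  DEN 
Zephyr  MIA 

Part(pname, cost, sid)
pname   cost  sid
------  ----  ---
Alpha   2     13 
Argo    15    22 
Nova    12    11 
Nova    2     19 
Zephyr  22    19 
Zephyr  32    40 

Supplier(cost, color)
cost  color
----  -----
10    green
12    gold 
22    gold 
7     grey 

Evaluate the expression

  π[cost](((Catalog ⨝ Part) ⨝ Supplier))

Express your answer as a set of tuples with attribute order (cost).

Joining Catalog and Part on pname yields {(Argo, LA, 15, 22), (Nova, NYC, 12, 11), (Nova, NYC, 2, 19), (Zephyr, DC, 22, 19), (Zephyr, DC, 32, 40), (Zephyr, DEN, 22, 19), (Zephyr, DEN, 32, 40), (Zephyr, MIA, 22, 19), (Zephyr, MIA, 32, 40)}.
Joining (Catalog ⨝ Part) and Supplier on cost yields {(Nova, NYC, 12, 11, gold), (Zephyr, DC, 22, 19, gold), (Zephyr, DEN, 22, 19, gold), (Zephyr, MIA, 22, 19, gold)}.
Keep only column(s) cost (2 duplicate(s) eliminated): {12, 22}

{12, 22}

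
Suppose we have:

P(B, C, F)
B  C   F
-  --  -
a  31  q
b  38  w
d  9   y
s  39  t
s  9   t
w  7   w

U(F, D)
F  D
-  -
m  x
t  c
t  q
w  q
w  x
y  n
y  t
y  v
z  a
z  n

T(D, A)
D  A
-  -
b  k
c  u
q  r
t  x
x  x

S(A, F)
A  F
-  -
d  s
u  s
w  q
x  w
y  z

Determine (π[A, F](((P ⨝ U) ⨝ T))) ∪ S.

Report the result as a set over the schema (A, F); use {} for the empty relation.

Joining P and U on F yields {(b, 38, w, q), (b, 38, w, x), (d, 9, y, n), (d, 9, y, t), (d, 9, y, v), (s, 39, t, c), (s, 39, t, q), (s, 9, t, c), (s, 9, t, q), (w, 7, w, q), (w, 7, w, x)}.
Joining (P ⨝ U) and T on D yields {(b, 38, w, q, r), (b, 38, w, x, x), (d, 9, y, t, x), (s, 39, t, c, u), (s, 39, t, q, r), (s, 9, t, c, u), (s, 9, t, q, r), (w, 7, w, q, r), (w, 7, w, x, x)}.
Projecting to A, F (4 duplicate(s) eliminated): {(r, t), (r, w), (u, t), (x, w), (x, y)}
Taking the union: {(d, s), (r, t), (r, w), (u, s), (u, t), (w, q), (x, w), (x, y), (y, z)}

{(d, s), (r, t), (r, w), (u, s), (u, t), (w, q), (x, w), (x, y), (y, z)}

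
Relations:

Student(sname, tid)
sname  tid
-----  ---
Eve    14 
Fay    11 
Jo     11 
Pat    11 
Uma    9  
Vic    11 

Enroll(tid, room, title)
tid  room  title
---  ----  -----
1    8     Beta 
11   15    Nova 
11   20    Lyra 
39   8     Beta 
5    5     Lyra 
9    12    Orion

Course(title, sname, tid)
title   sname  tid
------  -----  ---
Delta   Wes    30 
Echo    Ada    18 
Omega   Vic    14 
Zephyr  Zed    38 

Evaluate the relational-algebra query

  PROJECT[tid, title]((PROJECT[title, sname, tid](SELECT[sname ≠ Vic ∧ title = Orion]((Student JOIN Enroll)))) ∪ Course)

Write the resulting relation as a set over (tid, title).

Joining Student and Enroll on tid yields {(Fay, 11, 15, Nova), (Fay, 11, 20, Lyra), (Jo, 11, 15, Nova), (Jo, 11, 20, Lyra), (Pat, 11, 15, Nova), (Pat, 11, 20, Lyra), (Uma, 9, 12, Orion), (Vic, 11, 15, Nova), (Vic, 11, 20, Lyra)}.
Filtering on sname ≠ Vic ∧ title = Orion leaves {(Uma, 9, 12, Orion)}.
Projecting to title, sname, tid: {(Orion, Uma, 9)}
Set union of the two operands is {(Delta, Wes, 30), (Echo, Ada, 18), (Omega, Vic, 14), (Orion, Uma, 9), (Zephyr, Zed, 38)}.
Projecting to tid, title: {(14, Omega), (18, Echo), (30, Delta), (38, Zephyr), (9, Orion)}

{(14, Omega), (18, Echo), (30, Delta), (38, Zephyr), (9, Orion)}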